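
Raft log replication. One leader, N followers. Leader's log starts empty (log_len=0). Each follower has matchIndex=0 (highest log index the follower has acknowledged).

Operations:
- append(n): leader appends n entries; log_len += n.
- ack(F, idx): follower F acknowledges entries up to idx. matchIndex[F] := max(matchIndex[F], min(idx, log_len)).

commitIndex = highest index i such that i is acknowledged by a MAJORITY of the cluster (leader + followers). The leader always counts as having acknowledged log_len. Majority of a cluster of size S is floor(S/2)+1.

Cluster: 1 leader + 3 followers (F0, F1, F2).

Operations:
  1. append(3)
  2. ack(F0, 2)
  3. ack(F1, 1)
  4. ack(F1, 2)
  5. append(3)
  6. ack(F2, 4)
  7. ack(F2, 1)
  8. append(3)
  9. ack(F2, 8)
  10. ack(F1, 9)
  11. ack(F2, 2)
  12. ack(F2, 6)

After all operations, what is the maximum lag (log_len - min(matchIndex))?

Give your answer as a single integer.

Answer: 7

Derivation:
Op 1: append 3 -> log_len=3
Op 2: F0 acks idx 2 -> match: F0=2 F1=0 F2=0; commitIndex=0
Op 3: F1 acks idx 1 -> match: F0=2 F1=1 F2=0; commitIndex=1
Op 4: F1 acks idx 2 -> match: F0=2 F1=2 F2=0; commitIndex=2
Op 5: append 3 -> log_len=6
Op 6: F2 acks idx 4 -> match: F0=2 F1=2 F2=4; commitIndex=2
Op 7: F2 acks idx 1 -> match: F0=2 F1=2 F2=4; commitIndex=2
Op 8: append 3 -> log_len=9
Op 9: F2 acks idx 8 -> match: F0=2 F1=2 F2=8; commitIndex=2
Op 10: F1 acks idx 9 -> match: F0=2 F1=9 F2=8; commitIndex=8
Op 11: F2 acks idx 2 -> match: F0=2 F1=9 F2=8; commitIndex=8
Op 12: F2 acks idx 6 -> match: F0=2 F1=9 F2=8; commitIndex=8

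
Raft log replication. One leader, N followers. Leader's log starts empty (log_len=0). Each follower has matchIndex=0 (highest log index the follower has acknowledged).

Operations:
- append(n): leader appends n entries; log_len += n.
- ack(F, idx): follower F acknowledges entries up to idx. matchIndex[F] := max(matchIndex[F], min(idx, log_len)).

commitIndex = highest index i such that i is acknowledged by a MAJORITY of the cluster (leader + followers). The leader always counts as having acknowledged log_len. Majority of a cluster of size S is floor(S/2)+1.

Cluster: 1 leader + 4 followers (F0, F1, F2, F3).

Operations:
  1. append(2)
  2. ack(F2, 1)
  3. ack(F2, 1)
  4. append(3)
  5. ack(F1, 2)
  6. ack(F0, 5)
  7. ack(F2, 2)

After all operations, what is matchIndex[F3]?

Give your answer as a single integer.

Answer: 0

Derivation:
Op 1: append 2 -> log_len=2
Op 2: F2 acks idx 1 -> match: F0=0 F1=0 F2=1 F3=0; commitIndex=0
Op 3: F2 acks idx 1 -> match: F0=0 F1=0 F2=1 F3=0; commitIndex=0
Op 4: append 3 -> log_len=5
Op 5: F1 acks idx 2 -> match: F0=0 F1=2 F2=1 F3=0; commitIndex=1
Op 6: F0 acks idx 5 -> match: F0=5 F1=2 F2=1 F3=0; commitIndex=2
Op 7: F2 acks idx 2 -> match: F0=5 F1=2 F2=2 F3=0; commitIndex=2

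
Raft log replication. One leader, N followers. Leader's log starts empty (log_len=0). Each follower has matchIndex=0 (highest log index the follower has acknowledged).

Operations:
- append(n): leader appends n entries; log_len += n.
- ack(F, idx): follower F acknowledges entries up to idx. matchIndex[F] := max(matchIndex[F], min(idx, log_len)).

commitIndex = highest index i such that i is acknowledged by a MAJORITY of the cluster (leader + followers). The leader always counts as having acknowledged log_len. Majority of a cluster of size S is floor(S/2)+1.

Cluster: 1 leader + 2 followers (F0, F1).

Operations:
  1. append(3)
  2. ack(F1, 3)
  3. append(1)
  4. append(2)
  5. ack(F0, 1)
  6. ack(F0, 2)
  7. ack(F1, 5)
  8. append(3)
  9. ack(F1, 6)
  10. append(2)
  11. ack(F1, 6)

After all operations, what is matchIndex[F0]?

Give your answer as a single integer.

Op 1: append 3 -> log_len=3
Op 2: F1 acks idx 3 -> match: F0=0 F1=3; commitIndex=3
Op 3: append 1 -> log_len=4
Op 4: append 2 -> log_len=6
Op 5: F0 acks idx 1 -> match: F0=1 F1=3; commitIndex=3
Op 6: F0 acks idx 2 -> match: F0=2 F1=3; commitIndex=3
Op 7: F1 acks idx 5 -> match: F0=2 F1=5; commitIndex=5
Op 8: append 3 -> log_len=9
Op 9: F1 acks idx 6 -> match: F0=2 F1=6; commitIndex=6
Op 10: append 2 -> log_len=11
Op 11: F1 acks idx 6 -> match: F0=2 F1=6; commitIndex=6

Answer: 2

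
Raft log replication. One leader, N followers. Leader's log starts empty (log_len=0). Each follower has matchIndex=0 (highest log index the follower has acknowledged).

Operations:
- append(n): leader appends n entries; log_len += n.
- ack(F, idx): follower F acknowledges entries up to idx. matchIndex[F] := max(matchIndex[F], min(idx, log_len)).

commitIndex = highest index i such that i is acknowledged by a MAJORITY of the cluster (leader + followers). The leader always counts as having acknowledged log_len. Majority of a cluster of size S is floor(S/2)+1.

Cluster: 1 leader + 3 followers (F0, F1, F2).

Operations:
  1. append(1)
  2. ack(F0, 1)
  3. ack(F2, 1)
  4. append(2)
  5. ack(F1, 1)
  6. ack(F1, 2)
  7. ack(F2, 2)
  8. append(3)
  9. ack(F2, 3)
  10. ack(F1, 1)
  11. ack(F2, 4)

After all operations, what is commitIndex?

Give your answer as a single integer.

Answer: 2

Derivation:
Op 1: append 1 -> log_len=1
Op 2: F0 acks idx 1 -> match: F0=1 F1=0 F2=0; commitIndex=0
Op 3: F2 acks idx 1 -> match: F0=1 F1=0 F2=1; commitIndex=1
Op 4: append 2 -> log_len=3
Op 5: F1 acks idx 1 -> match: F0=1 F1=1 F2=1; commitIndex=1
Op 6: F1 acks idx 2 -> match: F0=1 F1=2 F2=1; commitIndex=1
Op 7: F2 acks idx 2 -> match: F0=1 F1=2 F2=2; commitIndex=2
Op 8: append 3 -> log_len=6
Op 9: F2 acks idx 3 -> match: F0=1 F1=2 F2=3; commitIndex=2
Op 10: F1 acks idx 1 -> match: F0=1 F1=2 F2=3; commitIndex=2
Op 11: F2 acks idx 4 -> match: F0=1 F1=2 F2=4; commitIndex=2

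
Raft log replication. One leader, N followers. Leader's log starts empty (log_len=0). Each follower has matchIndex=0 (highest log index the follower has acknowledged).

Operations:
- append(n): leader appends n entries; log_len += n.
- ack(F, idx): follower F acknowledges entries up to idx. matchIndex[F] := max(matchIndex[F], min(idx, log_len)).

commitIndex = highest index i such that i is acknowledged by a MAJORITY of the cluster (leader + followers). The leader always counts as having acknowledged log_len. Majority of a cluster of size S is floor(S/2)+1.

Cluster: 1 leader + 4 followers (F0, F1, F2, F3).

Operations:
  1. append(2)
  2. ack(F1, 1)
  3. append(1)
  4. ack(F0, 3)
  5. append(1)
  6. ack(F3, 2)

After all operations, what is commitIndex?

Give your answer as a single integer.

Op 1: append 2 -> log_len=2
Op 2: F1 acks idx 1 -> match: F0=0 F1=1 F2=0 F3=0; commitIndex=0
Op 3: append 1 -> log_len=3
Op 4: F0 acks idx 3 -> match: F0=3 F1=1 F2=0 F3=0; commitIndex=1
Op 5: append 1 -> log_len=4
Op 6: F3 acks idx 2 -> match: F0=3 F1=1 F2=0 F3=2; commitIndex=2

Answer: 2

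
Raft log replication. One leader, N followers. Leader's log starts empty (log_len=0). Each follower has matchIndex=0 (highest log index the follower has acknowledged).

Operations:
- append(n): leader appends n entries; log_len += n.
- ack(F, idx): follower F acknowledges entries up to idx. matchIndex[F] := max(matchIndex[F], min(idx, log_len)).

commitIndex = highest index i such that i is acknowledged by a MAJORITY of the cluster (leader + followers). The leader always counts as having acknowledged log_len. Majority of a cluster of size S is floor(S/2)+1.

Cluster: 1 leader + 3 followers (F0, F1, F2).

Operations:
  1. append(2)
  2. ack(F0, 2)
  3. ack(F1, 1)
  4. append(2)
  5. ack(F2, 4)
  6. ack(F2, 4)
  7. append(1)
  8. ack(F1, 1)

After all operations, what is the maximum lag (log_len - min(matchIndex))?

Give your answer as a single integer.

Op 1: append 2 -> log_len=2
Op 2: F0 acks idx 2 -> match: F0=2 F1=0 F2=0; commitIndex=0
Op 3: F1 acks idx 1 -> match: F0=2 F1=1 F2=0; commitIndex=1
Op 4: append 2 -> log_len=4
Op 5: F2 acks idx 4 -> match: F0=2 F1=1 F2=4; commitIndex=2
Op 6: F2 acks idx 4 -> match: F0=2 F1=1 F2=4; commitIndex=2
Op 7: append 1 -> log_len=5
Op 8: F1 acks idx 1 -> match: F0=2 F1=1 F2=4; commitIndex=2

Answer: 4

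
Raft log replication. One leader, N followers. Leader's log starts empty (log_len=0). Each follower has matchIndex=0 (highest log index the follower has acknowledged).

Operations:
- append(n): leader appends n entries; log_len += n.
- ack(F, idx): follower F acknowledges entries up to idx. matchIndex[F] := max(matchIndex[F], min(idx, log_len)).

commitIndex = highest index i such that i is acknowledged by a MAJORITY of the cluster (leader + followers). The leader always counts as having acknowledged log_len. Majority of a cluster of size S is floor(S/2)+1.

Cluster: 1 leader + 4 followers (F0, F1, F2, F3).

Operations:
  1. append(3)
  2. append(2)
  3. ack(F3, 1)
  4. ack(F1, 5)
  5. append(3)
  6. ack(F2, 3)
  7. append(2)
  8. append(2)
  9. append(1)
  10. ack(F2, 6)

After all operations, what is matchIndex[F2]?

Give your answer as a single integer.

Op 1: append 3 -> log_len=3
Op 2: append 2 -> log_len=5
Op 3: F3 acks idx 1 -> match: F0=0 F1=0 F2=0 F3=1; commitIndex=0
Op 4: F1 acks idx 5 -> match: F0=0 F1=5 F2=0 F3=1; commitIndex=1
Op 5: append 3 -> log_len=8
Op 6: F2 acks idx 3 -> match: F0=0 F1=5 F2=3 F3=1; commitIndex=3
Op 7: append 2 -> log_len=10
Op 8: append 2 -> log_len=12
Op 9: append 1 -> log_len=13
Op 10: F2 acks idx 6 -> match: F0=0 F1=5 F2=6 F3=1; commitIndex=5

Answer: 6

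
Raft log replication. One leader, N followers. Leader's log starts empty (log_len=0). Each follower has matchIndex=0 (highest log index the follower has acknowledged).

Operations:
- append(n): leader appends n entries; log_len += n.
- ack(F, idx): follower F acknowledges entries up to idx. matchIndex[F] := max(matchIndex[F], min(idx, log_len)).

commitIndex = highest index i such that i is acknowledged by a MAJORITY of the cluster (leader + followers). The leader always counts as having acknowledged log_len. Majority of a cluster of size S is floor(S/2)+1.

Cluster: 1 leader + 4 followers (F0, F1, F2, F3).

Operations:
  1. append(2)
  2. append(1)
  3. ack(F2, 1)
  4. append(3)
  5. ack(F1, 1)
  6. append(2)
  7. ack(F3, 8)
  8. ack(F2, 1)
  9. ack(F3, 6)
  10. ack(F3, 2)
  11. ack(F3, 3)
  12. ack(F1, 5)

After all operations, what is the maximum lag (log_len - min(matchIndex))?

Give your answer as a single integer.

Answer: 8

Derivation:
Op 1: append 2 -> log_len=2
Op 2: append 1 -> log_len=3
Op 3: F2 acks idx 1 -> match: F0=0 F1=0 F2=1 F3=0; commitIndex=0
Op 4: append 3 -> log_len=6
Op 5: F1 acks idx 1 -> match: F0=0 F1=1 F2=1 F3=0; commitIndex=1
Op 6: append 2 -> log_len=8
Op 7: F3 acks idx 8 -> match: F0=0 F1=1 F2=1 F3=8; commitIndex=1
Op 8: F2 acks idx 1 -> match: F0=0 F1=1 F2=1 F3=8; commitIndex=1
Op 9: F3 acks idx 6 -> match: F0=0 F1=1 F2=1 F3=8; commitIndex=1
Op 10: F3 acks idx 2 -> match: F0=0 F1=1 F2=1 F3=8; commitIndex=1
Op 11: F3 acks idx 3 -> match: F0=0 F1=1 F2=1 F3=8; commitIndex=1
Op 12: F1 acks idx 5 -> match: F0=0 F1=5 F2=1 F3=8; commitIndex=5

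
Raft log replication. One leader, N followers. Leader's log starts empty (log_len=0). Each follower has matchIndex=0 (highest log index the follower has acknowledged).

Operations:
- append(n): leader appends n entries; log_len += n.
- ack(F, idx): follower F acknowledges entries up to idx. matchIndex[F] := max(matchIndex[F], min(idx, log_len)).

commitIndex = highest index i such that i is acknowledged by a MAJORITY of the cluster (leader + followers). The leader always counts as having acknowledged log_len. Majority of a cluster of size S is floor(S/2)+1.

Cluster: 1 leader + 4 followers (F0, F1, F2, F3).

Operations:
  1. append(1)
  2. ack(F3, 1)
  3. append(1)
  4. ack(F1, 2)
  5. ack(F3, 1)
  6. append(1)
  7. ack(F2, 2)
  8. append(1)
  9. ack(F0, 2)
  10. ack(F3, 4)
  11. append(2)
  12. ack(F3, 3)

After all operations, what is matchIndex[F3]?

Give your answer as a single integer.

Answer: 4

Derivation:
Op 1: append 1 -> log_len=1
Op 2: F3 acks idx 1 -> match: F0=0 F1=0 F2=0 F3=1; commitIndex=0
Op 3: append 1 -> log_len=2
Op 4: F1 acks idx 2 -> match: F0=0 F1=2 F2=0 F3=1; commitIndex=1
Op 5: F3 acks idx 1 -> match: F0=0 F1=2 F2=0 F3=1; commitIndex=1
Op 6: append 1 -> log_len=3
Op 7: F2 acks idx 2 -> match: F0=0 F1=2 F2=2 F3=1; commitIndex=2
Op 8: append 1 -> log_len=4
Op 9: F0 acks idx 2 -> match: F0=2 F1=2 F2=2 F3=1; commitIndex=2
Op 10: F3 acks idx 4 -> match: F0=2 F1=2 F2=2 F3=4; commitIndex=2
Op 11: append 2 -> log_len=6
Op 12: F3 acks idx 3 -> match: F0=2 F1=2 F2=2 F3=4; commitIndex=2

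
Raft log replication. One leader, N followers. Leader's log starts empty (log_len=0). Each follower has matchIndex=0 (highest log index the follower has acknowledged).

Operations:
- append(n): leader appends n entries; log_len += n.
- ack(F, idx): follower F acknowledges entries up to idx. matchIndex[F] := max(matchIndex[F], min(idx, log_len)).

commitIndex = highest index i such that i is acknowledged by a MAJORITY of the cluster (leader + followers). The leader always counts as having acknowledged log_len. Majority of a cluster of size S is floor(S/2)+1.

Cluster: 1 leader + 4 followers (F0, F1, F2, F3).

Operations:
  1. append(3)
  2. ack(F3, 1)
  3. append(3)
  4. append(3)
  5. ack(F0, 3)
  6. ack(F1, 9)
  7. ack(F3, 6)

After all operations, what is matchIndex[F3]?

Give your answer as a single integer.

Answer: 6

Derivation:
Op 1: append 3 -> log_len=3
Op 2: F3 acks idx 1 -> match: F0=0 F1=0 F2=0 F3=1; commitIndex=0
Op 3: append 3 -> log_len=6
Op 4: append 3 -> log_len=9
Op 5: F0 acks idx 3 -> match: F0=3 F1=0 F2=0 F3=1; commitIndex=1
Op 6: F1 acks idx 9 -> match: F0=3 F1=9 F2=0 F3=1; commitIndex=3
Op 7: F3 acks idx 6 -> match: F0=3 F1=9 F2=0 F3=6; commitIndex=6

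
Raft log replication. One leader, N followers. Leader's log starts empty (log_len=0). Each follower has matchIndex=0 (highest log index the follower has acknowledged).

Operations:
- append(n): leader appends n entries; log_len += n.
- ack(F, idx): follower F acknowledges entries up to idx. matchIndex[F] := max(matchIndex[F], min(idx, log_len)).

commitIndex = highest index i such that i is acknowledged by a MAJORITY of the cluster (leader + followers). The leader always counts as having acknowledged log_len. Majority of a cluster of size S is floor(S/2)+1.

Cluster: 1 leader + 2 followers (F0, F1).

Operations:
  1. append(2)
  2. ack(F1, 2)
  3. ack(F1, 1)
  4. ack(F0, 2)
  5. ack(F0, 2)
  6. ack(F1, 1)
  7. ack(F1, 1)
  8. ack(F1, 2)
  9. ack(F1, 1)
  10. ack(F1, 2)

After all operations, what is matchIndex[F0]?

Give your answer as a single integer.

Answer: 2

Derivation:
Op 1: append 2 -> log_len=2
Op 2: F1 acks idx 2 -> match: F0=0 F1=2; commitIndex=2
Op 3: F1 acks idx 1 -> match: F0=0 F1=2; commitIndex=2
Op 4: F0 acks idx 2 -> match: F0=2 F1=2; commitIndex=2
Op 5: F0 acks idx 2 -> match: F0=2 F1=2; commitIndex=2
Op 6: F1 acks idx 1 -> match: F0=2 F1=2; commitIndex=2
Op 7: F1 acks idx 1 -> match: F0=2 F1=2; commitIndex=2
Op 8: F1 acks idx 2 -> match: F0=2 F1=2; commitIndex=2
Op 9: F1 acks idx 1 -> match: F0=2 F1=2; commitIndex=2
Op 10: F1 acks idx 2 -> match: F0=2 F1=2; commitIndex=2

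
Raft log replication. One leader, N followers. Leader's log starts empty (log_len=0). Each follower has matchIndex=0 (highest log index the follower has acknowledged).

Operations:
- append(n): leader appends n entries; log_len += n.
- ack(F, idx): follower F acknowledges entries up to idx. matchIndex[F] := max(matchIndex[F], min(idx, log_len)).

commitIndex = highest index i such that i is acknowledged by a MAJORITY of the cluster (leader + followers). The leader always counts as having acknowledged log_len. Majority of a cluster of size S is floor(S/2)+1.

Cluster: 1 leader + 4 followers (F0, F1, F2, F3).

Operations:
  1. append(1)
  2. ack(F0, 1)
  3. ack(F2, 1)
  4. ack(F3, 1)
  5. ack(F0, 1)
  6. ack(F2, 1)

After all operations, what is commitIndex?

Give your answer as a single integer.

Op 1: append 1 -> log_len=1
Op 2: F0 acks idx 1 -> match: F0=1 F1=0 F2=0 F3=0; commitIndex=0
Op 3: F2 acks idx 1 -> match: F0=1 F1=0 F2=1 F3=0; commitIndex=1
Op 4: F3 acks idx 1 -> match: F0=1 F1=0 F2=1 F3=1; commitIndex=1
Op 5: F0 acks idx 1 -> match: F0=1 F1=0 F2=1 F3=1; commitIndex=1
Op 6: F2 acks idx 1 -> match: F0=1 F1=0 F2=1 F3=1; commitIndex=1

Answer: 1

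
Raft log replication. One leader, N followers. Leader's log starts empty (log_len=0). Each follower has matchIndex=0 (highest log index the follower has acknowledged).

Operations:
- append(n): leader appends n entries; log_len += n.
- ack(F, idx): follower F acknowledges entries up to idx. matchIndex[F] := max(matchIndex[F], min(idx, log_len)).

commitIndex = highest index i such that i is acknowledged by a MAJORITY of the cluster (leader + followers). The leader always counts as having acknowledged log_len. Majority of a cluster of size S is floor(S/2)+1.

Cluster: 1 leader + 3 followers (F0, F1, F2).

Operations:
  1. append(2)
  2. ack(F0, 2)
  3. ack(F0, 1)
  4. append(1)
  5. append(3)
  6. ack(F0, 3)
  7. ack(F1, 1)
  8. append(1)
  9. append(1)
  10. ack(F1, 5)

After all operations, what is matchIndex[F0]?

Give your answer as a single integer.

Op 1: append 2 -> log_len=2
Op 2: F0 acks idx 2 -> match: F0=2 F1=0 F2=0; commitIndex=0
Op 3: F0 acks idx 1 -> match: F0=2 F1=0 F2=0; commitIndex=0
Op 4: append 1 -> log_len=3
Op 5: append 3 -> log_len=6
Op 6: F0 acks idx 3 -> match: F0=3 F1=0 F2=0; commitIndex=0
Op 7: F1 acks idx 1 -> match: F0=3 F1=1 F2=0; commitIndex=1
Op 8: append 1 -> log_len=7
Op 9: append 1 -> log_len=8
Op 10: F1 acks idx 5 -> match: F0=3 F1=5 F2=0; commitIndex=3

Answer: 3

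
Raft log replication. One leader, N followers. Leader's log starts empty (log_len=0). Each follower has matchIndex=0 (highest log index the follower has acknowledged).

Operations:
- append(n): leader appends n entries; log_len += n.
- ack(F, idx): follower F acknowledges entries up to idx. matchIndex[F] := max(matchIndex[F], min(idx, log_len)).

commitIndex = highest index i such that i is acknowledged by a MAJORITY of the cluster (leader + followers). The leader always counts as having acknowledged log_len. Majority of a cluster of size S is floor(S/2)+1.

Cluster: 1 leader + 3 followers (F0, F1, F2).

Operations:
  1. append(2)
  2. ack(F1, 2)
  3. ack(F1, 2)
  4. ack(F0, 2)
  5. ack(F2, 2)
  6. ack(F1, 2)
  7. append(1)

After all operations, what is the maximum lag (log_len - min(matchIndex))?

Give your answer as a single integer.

Op 1: append 2 -> log_len=2
Op 2: F1 acks idx 2 -> match: F0=0 F1=2 F2=0; commitIndex=0
Op 3: F1 acks idx 2 -> match: F0=0 F1=2 F2=0; commitIndex=0
Op 4: F0 acks idx 2 -> match: F0=2 F1=2 F2=0; commitIndex=2
Op 5: F2 acks idx 2 -> match: F0=2 F1=2 F2=2; commitIndex=2
Op 6: F1 acks idx 2 -> match: F0=2 F1=2 F2=2; commitIndex=2
Op 7: append 1 -> log_len=3

Answer: 1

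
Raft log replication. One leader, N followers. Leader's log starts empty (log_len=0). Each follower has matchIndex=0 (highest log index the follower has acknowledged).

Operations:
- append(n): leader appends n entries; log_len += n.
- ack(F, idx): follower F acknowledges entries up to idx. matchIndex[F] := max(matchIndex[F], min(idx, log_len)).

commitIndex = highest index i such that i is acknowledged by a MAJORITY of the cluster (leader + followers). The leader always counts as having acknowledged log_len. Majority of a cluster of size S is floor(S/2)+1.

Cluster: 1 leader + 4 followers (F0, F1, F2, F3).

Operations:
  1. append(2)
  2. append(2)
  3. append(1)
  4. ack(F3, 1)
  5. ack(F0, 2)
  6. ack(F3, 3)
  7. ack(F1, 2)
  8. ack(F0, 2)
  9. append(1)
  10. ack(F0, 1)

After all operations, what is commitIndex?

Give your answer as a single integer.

Answer: 2

Derivation:
Op 1: append 2 -> log_len=2
Op 2: append 2 -> log_len=4
Op 3: append 1 -> log_len=5
Op 4: F3 acks idx 1 -> match: F0=0 F1=0 F2=0 F3=1; commitIndex=0
Op 5: F0 acks idx 2 -> match: F0=2 F1=0 F2=0 F3=1; commitIndex=1
Op 6: F3 acks idx 3 -> match: F0=2 F1=0 F2=0 F3=3; commitIndex=2
Op 7: F1 acks idx 2 -> match: F0=2 F1=2 F2=0 F3=3; commitIndex=2
Op 8: F0 acks idx 2 -> match: F0=2 F1=2 F2=0 F3=3; commitIndex=2
Op 9: append 1 -> log_len=6
Op 10: F0 acks idx 1 -> match: F0=2 F1=2 F2=0 F3=3; commitIndex=2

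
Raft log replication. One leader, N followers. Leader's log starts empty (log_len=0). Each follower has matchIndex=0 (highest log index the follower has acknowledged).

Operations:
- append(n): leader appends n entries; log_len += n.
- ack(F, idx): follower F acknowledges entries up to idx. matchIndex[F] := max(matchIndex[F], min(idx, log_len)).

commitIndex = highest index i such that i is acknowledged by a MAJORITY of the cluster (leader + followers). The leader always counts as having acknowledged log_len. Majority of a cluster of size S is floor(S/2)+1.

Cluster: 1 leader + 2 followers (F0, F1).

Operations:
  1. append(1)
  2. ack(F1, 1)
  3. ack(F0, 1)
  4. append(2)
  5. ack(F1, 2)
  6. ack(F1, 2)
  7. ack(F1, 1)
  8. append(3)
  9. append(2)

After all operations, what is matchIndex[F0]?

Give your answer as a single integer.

Op 1: append 1 -> log_len=1
Op 2: F1 acks idx 1 -> match: F0=0 F1=1; commitIndex=1
Op 3: F0 acks idx 1 -> match: F0=1 F1=1; commitIndex=1
Op 4: append 2 -> log_len=3
Op 5: F1 acks idx 2 -> match: F0=1 F1=2; commitIndex=2
Op 6: F1 acks idx 2 -> match: F0=1 F1=2; commitIndex=2
Op 7: F1 acks idx 1 -> match: F0=1 F1=2; commitIndex=2
Op 8: append 3 -> log_len=6
Op 9: append 2 -> log_len=8

Answer: 1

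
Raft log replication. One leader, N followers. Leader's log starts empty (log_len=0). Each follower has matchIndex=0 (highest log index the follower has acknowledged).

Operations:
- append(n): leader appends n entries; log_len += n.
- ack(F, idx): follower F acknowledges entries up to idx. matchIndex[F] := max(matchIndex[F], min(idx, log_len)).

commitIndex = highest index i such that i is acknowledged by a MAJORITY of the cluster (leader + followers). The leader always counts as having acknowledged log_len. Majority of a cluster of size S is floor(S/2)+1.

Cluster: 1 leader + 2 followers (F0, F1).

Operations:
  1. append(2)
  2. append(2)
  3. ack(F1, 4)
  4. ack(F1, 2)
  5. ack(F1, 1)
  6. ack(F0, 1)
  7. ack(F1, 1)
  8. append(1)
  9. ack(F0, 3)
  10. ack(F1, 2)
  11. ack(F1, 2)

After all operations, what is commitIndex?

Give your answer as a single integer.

Op 1: append 2 -> log_len=2
Op 2: append 2 -> log_len=4
Op 3: F1 acks idx 4 -> match: F0=0 F1=4; commitIndex=4
Op 4: F1 acks idx 2 -> match: F0=0 F1=4; commitIndex=4
Op 5: F1 acks idx 1 -> match: F0=0 F1=4; commitIndex=4
Op 6: F0 acks idx 1 -> match: F0=1 F1=4; commitIndex=4
Op 7: F1 acks idx 1 -> match: F0=1 F1=4; commitIndex=4
Op 8: append 1 -> log_len=5
Op 9: F0 acks idx 3 -> match: F0=3 F1=4; commitIndex=4
Op 10: F1 acks idx 2 -> match: F0=3 F1=4; commitIndex=4
Op 11: F1 acks idx 2 -> match: F0=3 F1=4; commitIndex=4

Answer: 4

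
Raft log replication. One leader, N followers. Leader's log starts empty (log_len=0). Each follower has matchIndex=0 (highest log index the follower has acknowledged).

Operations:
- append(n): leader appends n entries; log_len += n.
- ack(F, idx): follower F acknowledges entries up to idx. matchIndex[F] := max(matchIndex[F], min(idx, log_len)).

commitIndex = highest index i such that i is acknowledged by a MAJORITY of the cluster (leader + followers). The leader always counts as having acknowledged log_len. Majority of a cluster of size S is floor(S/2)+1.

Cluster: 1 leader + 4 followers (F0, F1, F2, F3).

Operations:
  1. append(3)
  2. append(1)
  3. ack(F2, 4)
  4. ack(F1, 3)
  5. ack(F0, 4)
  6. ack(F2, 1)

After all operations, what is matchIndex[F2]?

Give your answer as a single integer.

Op 1: append 3 -> log_len=3
Op 2: append 1 -> log_len=4
Op 3: F2 acks idx 4 -> match: F0=0 F1=0 F2=4 F3=0; commitIndex=0
Op 4: F1 acks idx 3 -> match: F0=0 F1=3 F2=4 F3=0; commitIndex=3
Op 5: F0 acks idx 4 -> match: F0=4 F1=3 F2=4 F3=0; commitIndex=4
Op 6: F2 acks idx 1 -> match: F0=4 F1=3 F2=4 F3=0; commitIndex=4

Answer: 4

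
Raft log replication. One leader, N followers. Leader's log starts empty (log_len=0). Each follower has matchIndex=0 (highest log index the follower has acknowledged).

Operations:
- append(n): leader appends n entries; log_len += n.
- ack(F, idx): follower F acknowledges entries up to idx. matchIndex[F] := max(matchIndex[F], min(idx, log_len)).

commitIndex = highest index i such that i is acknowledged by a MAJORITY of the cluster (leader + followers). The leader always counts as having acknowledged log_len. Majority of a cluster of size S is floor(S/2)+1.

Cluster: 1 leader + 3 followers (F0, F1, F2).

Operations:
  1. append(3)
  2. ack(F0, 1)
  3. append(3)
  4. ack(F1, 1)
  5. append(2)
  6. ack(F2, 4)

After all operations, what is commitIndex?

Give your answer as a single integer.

Op 1: append 3 -> log_len=3
Op 2: F0 acks idx 1 -> match: F0=1 F1=0 F2=0; commitIndex=0
Op 3: append 3 -> log_len=6
Op 4: F1 acks idx 1 -> match: F0=1 F1=1 F2=0; commitIndex=1
Op 5: append 2 -> log_len=8
Op 6: F2 acks idx 4 -> match: F0=1 F1=1 F2=4; commitIndex=1

Answer: 1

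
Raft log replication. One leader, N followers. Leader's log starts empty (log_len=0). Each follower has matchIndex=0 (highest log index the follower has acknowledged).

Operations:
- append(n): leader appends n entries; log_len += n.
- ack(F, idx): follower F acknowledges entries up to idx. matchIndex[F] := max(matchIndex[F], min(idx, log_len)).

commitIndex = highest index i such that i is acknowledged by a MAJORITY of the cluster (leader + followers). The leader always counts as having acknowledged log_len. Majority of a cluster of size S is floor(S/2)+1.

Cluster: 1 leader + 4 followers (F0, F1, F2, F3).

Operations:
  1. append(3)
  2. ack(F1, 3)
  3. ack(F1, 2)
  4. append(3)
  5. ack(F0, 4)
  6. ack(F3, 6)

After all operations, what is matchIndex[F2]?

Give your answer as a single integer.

Op 1: append 3 -> log_len=3
Op 2: F1 acks idx 3 -> match: F0=0 F1=3 F2=0 F3=0; commitIndex=0
Op 3: F1 acks idx 2 -> match: F0=0 F1=3 F2=0 F3=0; commitIndex=0
Op 4: append 3 -> log_len=6
Op 5: F0 acks idx 4 -> match: F0=4 F1=3 F2=0 F3=0; commitIndex=3
Op 6: F3 acks idx 6 -> match: F0=4 F1=3 F2=0 F3=6; commitIndex=4

Answer: 0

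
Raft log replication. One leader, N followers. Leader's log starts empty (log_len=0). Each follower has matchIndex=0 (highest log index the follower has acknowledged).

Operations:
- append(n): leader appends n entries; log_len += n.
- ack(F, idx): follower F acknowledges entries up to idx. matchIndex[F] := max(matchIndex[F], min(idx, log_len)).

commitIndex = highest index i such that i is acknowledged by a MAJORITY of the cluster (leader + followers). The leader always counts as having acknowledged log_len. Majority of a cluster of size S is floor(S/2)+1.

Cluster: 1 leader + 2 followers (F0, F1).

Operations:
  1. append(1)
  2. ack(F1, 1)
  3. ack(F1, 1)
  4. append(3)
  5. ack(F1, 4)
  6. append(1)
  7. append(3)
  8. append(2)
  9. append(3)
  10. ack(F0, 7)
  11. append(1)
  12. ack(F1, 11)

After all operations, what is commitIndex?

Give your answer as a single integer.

Op 1: append 1 -> log_len=1
Op 2: F1 acks idx 1 -> match: F0=0 F1=1; commitIndex=1
Op 3: F1 acks idx 1 -> match: F0=0 F1=1; commitIndex=1
Op 4: append 3 -> log_len=4
Op 5: F1 acks idx 4 -> match: F0=0 F1=4; commitIndex=4
Op 6: append 1 -> log_len=5
Op 7: append 3 -> log_len=8
Op 8: append 2 -> log_len=10
Op 9: append 3 -> log_len=13
Op 10: F0 acks idx 7 -> match: F0=7 F1=4; commitIndex=7
Op 11: append 1 -> log_len=14
Op 12: F1 acks idx 11 -> match: F0=7 F1=11; commitIndex=11

Answer: 11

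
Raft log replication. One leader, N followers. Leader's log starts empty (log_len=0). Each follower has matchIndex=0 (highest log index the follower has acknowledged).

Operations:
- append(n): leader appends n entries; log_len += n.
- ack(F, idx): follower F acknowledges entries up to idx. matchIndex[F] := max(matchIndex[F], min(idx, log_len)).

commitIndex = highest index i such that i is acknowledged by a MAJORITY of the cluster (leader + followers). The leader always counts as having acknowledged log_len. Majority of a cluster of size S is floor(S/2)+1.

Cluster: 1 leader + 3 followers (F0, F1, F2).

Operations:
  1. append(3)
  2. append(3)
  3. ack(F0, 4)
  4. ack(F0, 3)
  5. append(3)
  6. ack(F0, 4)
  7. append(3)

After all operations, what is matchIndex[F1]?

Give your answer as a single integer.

Answer: 0

Derivation:
Op 1: append 3 -> log_len=3
Op 2: append 3 -> log_len=6
Op 3: F0 acks idx 4 -> match: F0=4 F1=0 F2=0; commitIndex=0
Op 4: F0 acks idx 3 -> match: F0=4 F1=0 F2=0; commitIndex=0
Op 5: append 3 -> log_len=9
Op 6: F0 acks idx 4 -> match: F0=4 F1=0 F2=0; commitIndex=0
Op 7: append 3 -> log_len=12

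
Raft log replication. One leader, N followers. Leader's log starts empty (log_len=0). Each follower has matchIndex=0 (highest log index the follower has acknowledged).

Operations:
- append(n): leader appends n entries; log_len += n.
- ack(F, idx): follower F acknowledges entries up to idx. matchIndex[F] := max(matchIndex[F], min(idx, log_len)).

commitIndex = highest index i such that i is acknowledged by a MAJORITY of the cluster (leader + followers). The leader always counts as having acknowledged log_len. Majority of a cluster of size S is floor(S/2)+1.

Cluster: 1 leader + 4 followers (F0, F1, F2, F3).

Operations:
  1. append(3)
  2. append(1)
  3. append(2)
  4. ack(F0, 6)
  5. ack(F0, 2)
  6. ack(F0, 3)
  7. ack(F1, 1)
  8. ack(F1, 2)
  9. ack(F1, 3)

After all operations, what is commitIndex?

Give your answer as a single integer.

Op 1: append 3 -> log_len=3
Op 2: append 1 -> log_len=4
Op 3: append 2 -> log_len=6
Op 4: F0 acks idx 6 -> match: F0=6 F1=0 F2=0 F3=0; commitIndex=0
Op 5: F0 acks idx 2 -> match: F0=6 F1=0 F2=0 F3=0; commitIndex=0
Op 6: F0 acks idx 3 -> match: F0=6 F1=0 F2=0 F3=0; commitIndex=0
Op 7: F1 acks idx 1 -> match: F0=6 F1=1 F2=0 F3=0; commitIndex=1
Op 8: F1 acks idx 2 -> match: F0=6 F1=2 F2=0 F3=0; commitIndex=2
Op 9: F1 acks idx 3 -> match: F0=6 F1=3 F2=0 F3=0; commitIndex=3

Answer: 3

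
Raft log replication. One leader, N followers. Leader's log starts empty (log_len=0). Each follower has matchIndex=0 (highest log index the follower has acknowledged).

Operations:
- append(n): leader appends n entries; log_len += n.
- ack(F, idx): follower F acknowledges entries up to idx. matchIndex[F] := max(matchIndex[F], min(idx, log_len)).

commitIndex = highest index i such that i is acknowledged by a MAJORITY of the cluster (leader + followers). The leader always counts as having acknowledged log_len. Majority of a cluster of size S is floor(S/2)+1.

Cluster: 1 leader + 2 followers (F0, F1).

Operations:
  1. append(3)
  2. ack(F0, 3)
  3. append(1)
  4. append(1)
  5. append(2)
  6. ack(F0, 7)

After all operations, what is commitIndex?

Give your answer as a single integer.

Answer: 7

Derivation:
Op 1: append 3 -> log_len=3
Op 2: F0 acks idx 3 -> match: F0=3 F1=0; commitIndex=3
Op 3: append 1 -> log_len=4
Op 4: append 1 -> log_len=5
Op 5: append 2 -> log_len=7
Op 6: F0 acks idx 7 -> match: F0=7 F1=0; commitIndex=7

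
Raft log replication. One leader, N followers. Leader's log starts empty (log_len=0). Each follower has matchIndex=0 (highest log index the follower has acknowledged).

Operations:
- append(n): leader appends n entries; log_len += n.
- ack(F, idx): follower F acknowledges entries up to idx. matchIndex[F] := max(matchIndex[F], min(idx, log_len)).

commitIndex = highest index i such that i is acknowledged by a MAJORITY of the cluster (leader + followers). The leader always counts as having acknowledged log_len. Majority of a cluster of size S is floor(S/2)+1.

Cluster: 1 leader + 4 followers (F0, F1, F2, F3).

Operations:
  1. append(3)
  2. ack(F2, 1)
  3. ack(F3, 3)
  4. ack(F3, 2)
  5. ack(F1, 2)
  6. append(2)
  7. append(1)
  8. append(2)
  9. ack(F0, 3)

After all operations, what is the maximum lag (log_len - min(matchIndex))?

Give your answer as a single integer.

Answer: 7

Derivation:
Op 1: append 3 -> log_len=3
Op 2: F2 acks idx 1 -> match: F0=0 F1=0 F2=1 F3=0; commitIndex=0
Op 3: F3 acks idx 3 -> match: F0=0 F1=0 F2=1 F3=3; commitIndex=1
Op 4: F3 acks idx 2 -> match: F0=0 F1=0 F2=1 F3=3; commitIndex=1
Op 5: F1 acks idx 2 -> match: F0=0 F1=2 F2=1 F3=3; commitIndex=2
Op 6: append 2 -> log_len=5
Op 7: append 1 -> log_len=6
Op 8: append 2 -> log_len=8
Op 9: F0 acks idx 3 -> match: F0=3 F1=2 F2=1 F3=3; commitIndex=3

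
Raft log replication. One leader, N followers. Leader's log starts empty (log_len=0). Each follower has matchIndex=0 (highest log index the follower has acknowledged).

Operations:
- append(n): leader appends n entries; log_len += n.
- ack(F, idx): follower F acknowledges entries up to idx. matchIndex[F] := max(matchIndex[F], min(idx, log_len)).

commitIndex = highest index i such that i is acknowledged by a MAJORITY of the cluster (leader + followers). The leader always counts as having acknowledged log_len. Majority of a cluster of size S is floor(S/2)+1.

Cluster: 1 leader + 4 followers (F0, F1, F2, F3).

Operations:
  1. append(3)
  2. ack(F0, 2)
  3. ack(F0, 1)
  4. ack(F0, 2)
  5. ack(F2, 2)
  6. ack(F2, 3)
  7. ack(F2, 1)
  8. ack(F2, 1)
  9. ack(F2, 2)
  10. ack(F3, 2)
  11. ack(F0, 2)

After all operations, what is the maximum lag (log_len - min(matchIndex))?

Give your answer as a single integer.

Op 1: append 3 -> log_len=3
Op 2: F0 acks idx 2 -> match: F0=2 F1=0 F2=0 F3=0; commitIndex=0
Op 3: F0 acks idx 1 -> match: F0=2 F1=0 F2=0 F3=0; commitIndex=0
Op 4: F0 acks idx 2 -> match: F0=2 F1=0 F2=0 F3=0; commitIndex=0
Op 5: F2 acks idx 2 -> match: F0=2 F1=0 F2=2 F3=0; commitIndex=2
Op 6: F2 acks idx 3 -> match: F0=2 F1=0 F2=3 F3=0; commitIndex=2
Op 7: F2 acks idx 1 -> match: F0=2 F1=0 F2=3 F3=0; commitIndex=2
Op 8: F2 acks idx 1 -> match: F0=2 F1=0 F2=3 F3=0; commitIndex=2
Op 9: F2 acks idx 2 -> match: F0=2 F1=0 F2=3 F3=0; commitIndex=2
Op 10: F3 acks idx 2 -> match: F0=2 F1=0 F2=3 F3=2; commitIndex=2
Op 11: F0 acks idx 2 -> match: F0=2 F1=0 F2=3 F3=2; commitIndex=2

Answer: 3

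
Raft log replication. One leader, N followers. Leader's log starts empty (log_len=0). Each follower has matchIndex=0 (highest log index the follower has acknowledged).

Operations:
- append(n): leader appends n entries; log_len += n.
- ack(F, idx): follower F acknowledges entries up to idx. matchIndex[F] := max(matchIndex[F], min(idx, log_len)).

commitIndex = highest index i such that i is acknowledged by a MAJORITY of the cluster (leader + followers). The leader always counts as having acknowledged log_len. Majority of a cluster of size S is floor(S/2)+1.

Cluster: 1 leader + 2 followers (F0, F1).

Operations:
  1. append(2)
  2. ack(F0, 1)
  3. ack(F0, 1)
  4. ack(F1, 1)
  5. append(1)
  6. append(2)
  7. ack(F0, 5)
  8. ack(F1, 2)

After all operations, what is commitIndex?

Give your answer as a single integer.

Op 1: append 2 -> log_len=2
Op 2: F0 acks idx 1 -> match: F0=1 F1=0; commitIndex=1
Op 3: F0 acks idx 1 -> match: F0=1 F1=0; commitIndex=1
Op 4: F1 acks idx 1 -> match: F0=1 F1=1; commitIndex=1
Op 5: append 1 -> log_len=3
Op 6: append 2 -> log_len=5
Op 7: F0 acks idx 5 -> match: F0=5 F1=1; commitIndex=5
Op 8: F1 acks idx 2 -> match: F0=5 F1=2; commitIndex=5

Answer: 5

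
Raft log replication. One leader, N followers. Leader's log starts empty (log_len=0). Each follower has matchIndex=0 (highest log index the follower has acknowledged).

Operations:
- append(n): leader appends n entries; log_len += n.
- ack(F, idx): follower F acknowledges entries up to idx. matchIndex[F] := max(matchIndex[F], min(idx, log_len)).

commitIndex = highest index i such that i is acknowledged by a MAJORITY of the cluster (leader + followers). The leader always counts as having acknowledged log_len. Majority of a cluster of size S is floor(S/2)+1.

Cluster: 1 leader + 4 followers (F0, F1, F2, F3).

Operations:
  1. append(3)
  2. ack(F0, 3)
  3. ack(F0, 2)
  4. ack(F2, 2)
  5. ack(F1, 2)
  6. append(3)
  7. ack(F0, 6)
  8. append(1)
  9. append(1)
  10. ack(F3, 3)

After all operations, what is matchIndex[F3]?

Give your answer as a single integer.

Answer: 3

Derivation:
Op 1: append 3 -> log_len=3
Op 2: F0 acks idx 3 -> match: F0=3 F1=0 F2=0 F3=0; commitIndex=0
Op 3: F0 acks idx 2 -> match: F0=3 F1=0 F2=0 F3=0; commitIndex=0
Op 4: F2 acks idx 2 -> match: F0=3 F1=0 F2=2 F3=0; commitIndex=2
Op 5: F1 acks idx 2 -> match: F0=3 F1=2 F2=2 F3=0; commitIndex=2
Op 6: append 3 -> log_len=6
Op 7: F0 acks idx 6 -> match: F0=6 F1=2 F2=2 F3=0; commitIndex=2
Op 8: append 1 -> log_len=7
Op 9: append 1 -> log_len=8
Op 10: F3 acks idx 3 -> match: F0=6 F1=2 F2=2 F3=3; commitIndex=3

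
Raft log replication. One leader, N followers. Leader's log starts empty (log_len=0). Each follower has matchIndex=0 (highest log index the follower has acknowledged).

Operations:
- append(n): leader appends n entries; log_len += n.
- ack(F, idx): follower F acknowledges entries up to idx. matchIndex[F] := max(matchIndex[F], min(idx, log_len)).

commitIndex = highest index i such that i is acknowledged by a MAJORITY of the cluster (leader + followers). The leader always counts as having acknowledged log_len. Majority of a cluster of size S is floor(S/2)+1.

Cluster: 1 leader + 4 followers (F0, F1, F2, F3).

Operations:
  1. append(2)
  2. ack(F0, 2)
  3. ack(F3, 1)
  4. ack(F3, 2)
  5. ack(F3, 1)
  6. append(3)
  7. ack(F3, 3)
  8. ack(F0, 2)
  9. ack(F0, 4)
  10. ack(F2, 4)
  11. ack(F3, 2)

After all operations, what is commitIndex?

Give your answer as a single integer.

Op 1: append 2 -> log_len=2
Op 2: F0 acks idx 2 -> match: F0=2 F1=0 F2=0 F3=0; commitIndex=0
Op 3: F3 acks idx 1 -> match: F0=2 F1=0 F2=0 F3=1; commitIndex=1
Op 4: F3 acks idx 2 -> match: F0=2 F1=0 F2=0 F3=2; commitIndex=2
Op 5: F3 acks idx 1 -> match: F0=2 F1=0 F2=0 F3=2; commitIndex=2
Op 6: append 3 -> log_len=5
Op 7: F3 acks idx 3 -> match: F0=2 F1=0 F2=0 F3=3; commitIndex=2
Op 8: F0 acks idx 2 -> match: F0=2 F1=0 F2=0 F3=3; commitIndex=2
Op 9: F0 acks idx 4 -> match: F0=4 F1=0 F2=0 F3=3; commitIndex=3
Op 10: F2 acks idx 4 -> match: F0=4 F1=0 F2=4 F3=3; commitIndex=4
Op 11: F3 acks idx 2 -> match: F0=4 F1=0 F2=4 F3=3; commitIndex=4

Answer: 4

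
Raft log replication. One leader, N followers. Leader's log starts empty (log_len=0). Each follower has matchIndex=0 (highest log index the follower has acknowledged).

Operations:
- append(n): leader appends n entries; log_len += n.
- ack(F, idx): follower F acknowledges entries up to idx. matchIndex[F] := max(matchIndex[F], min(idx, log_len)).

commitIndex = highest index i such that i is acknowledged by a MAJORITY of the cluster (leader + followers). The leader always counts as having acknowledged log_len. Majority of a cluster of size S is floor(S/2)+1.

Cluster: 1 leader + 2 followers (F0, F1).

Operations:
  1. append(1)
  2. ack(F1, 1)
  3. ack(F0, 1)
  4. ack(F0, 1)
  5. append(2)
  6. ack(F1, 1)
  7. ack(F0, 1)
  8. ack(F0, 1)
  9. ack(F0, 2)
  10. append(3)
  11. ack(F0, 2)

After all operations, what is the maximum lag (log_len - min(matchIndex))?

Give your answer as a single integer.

Op 1: append 1 -> log_len=1
Op 2: F1 acks idx 1 -> match: F0=0 F1=1; commitIndex=1
Op 3: F0 acks idx 1 -> match: F0=1 F1=1; commitIndex=1
Op 4: F0 acks idx 1 -> match: F0=1 F1=1; commitIndex=1
Op 5: append 2 -> log_len=3
Op 6: F1 acks idx 1 -> match: F0=1 F1=1; commitIndex=1
Op 7: F0 acks idx 1 -> match: F0=1 F1=1; commitIndex=1
Op 8: F0 acks idx 1 -> match: F0=1 F1=1; commitIndex=1
Op 9: F0 acks idx 2 -> match: F0=2 F1=1; commitIndex=2
Op 10: append 3 -> log_len=6
Op 11: F0 acks idx 2 -> match: F0=2 F1=1; commitIndex=2

Answer: 5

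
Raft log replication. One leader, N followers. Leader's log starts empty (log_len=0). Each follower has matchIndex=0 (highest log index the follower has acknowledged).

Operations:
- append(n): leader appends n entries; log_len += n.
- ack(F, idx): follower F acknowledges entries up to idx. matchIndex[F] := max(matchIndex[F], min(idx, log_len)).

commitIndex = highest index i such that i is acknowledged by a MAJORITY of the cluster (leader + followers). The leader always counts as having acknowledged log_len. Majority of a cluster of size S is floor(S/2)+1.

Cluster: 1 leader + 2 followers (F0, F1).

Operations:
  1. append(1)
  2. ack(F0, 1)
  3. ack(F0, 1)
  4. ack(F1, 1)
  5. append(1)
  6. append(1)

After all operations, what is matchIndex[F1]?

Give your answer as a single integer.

Op 1: append 1 -> log_len=1
Op 2: F0 acks idx 1 -> match: F0=1 F1=0; commitIndex=1
Op 3: F0 acks idx 1 -> match: F0=1 F1=0; commitIndex=1
Op 4: F1 acks idx 1 -> match: F0=1 F1=1; commitIndex=1
Op 5: append 1 -> log_len=2
Op 6: append 1 -> log_len=3

Answer: 1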